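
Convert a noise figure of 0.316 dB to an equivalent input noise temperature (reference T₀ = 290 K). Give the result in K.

F = 10^(0.316/10) = 1.07547
T_e = (F − 1)·T₀ = (1.07547 − 1) × 290 = 21.9 K

21.9 K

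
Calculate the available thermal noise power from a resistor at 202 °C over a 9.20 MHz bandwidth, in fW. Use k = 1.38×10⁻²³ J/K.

60.3 fW

T = 202 °C + 273.15 = 475.15 K
P_n = kTB = 1.38×10⁻²³ × 475.15 × 9.20×10⁶ = 6.03×10⁻¹⁴ W = 60.3 fW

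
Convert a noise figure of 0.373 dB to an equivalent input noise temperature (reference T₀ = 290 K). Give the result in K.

F = 10^(0.373/10) = 1.08968
T_e = (F − 1)·T₀ = (1.08968 − 1) × 290 = 26.0 K

26.0 K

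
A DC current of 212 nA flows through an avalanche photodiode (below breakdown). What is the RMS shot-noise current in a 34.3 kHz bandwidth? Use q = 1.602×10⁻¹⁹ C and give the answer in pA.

48.3 pA

I_n = √(2qI·B)
2qI·B = 2 × 1.602×10⁻¹⁹ × 2.12×10⁻⁷ × 3.43×10⁴ = 2.33×10⁻²¹ A²
I_n = √(2.33×10⁻²¹) = 4.83×10⁻¹¹ A = 48.3 pA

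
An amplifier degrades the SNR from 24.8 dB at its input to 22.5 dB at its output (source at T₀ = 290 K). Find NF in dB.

NF (dB) = SNR_in(dB) − SNR_out(dB) when the source is at T₀
NF = 24.8 − 22.5 = 2.3 dB

2.3 dB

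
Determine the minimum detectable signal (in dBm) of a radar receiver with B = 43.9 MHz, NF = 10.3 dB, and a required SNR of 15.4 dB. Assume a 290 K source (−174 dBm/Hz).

Sensitivity = −174 + 10 log₁₀(B) + NF + SNR_min
= −174 + 76.42 + 10.3 + 15.4
= −71.88 dBm → −71.9 dBm

−71.9 dBm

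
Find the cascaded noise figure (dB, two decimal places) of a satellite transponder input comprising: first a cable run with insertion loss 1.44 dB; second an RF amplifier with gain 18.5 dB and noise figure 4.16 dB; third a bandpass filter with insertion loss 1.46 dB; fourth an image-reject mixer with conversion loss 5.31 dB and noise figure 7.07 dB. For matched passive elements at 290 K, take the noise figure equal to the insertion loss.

Convert to linear (a loss of L dB is a gain of −L dB): F_i = 10^(NF_i/10), G_i = 10^(G_i,dB/10)
  Stage 1: F_1 = 10^(1.44/10) = 1.393, G_1 = 10^(−1.44/10) = 0.7178
  Stage 2: F_2 = 10^(4.16/10) = 2.606, G_2 = 10^(18.5/10) = 70.79
  Stage 3: F_3 = 10^(1.46/10) = 1.400, G_3 = 10^(−1.46/10) = 0.7145
  Stage 4: F_4 = 10^(7.07/10) = 5.093, G_4 = 10^(−5.31/10) = 0.2944
Friis cascade:
  F = 1.393 + (2.606 − 1)/0.7178 + (1.400 − 1)/50.82 + (5.093 − 1)/36.31 = 3.751
NF = 10 log₁₀(3.751) = 5.74 dB

5.74 dB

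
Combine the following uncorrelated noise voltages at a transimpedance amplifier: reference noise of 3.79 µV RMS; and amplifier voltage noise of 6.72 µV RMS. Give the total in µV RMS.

7.72 µV

Uncorrelated sources add in power (mean-square): V_tot = √(ΣV_i²)
V_tot = √[(3.79×10⁻⁶)² + (6.72×10⁻⁶)²] = 7.72×10⁻⁶ V = 7.72 µV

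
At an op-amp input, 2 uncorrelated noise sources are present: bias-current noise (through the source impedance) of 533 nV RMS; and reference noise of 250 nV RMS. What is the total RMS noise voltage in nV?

Uncorrelated sources add in power (mean-square): V_tot = √(ΣV_i²)
V_tot = √[(5.33×10⁻⁷)² + (2.50×10⁻⁷)²] = 5.89×10⁻⁷ V = 589 nV

589 nV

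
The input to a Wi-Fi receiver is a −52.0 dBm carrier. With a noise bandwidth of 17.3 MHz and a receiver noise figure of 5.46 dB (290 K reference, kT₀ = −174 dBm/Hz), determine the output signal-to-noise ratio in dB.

Noise floor: N = −174 + 10 log₁₀(B) + NF
10 log₁₀(1.73×10⁷) = 72.38 dB
N = −174 + 72.38 + 5.46 = −96.16 dBm
SNR = P_sig − N = −52.0 − (−96.16) = 44.16 dB → 44.2 dB

44.2 dB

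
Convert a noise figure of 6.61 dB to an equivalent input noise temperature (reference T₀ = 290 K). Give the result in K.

1039 K

F = 10^(6.61/10) = 4.58142
T_e = (F − 1)·T₀ = (4.58142 − 1) × 290 = 1039 K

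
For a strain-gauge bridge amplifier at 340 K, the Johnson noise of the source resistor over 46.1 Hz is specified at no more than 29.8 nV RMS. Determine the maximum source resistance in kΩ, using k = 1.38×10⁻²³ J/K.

Johnson–Nyquist: V_n = √(4kTRB) ⇒ R = V_n² / (4kTB)
4kTB = 4 × 1.38×10⁻²³ × 340 × 4.61×10¹ = 8.65×10⁻¹⁹
R = (2.98×10⁻⁸)² / 8.65×10⁻¹⁹ = 1.03×10³ Ω = 1.03 kΩ

1.03 kΩ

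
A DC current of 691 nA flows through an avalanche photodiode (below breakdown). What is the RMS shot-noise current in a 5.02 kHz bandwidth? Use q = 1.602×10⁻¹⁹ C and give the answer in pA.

33.3 pA

I_n = √(2qI·B)
2qI·B = 2 × 1.602×10⁻¹⁹ × 6.91×10⁻⁷ × 5.02×10³ = 1.11×10⁻²¹ A²
I_n = √(1.11×10⁻²¹) = 3.33×10⁻¹¹ A = 33.3 pA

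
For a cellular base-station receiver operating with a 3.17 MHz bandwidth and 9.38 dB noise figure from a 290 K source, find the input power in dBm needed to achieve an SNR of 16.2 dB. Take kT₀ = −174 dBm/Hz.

Sensitivity = −174 + 10 log₁₀(B) + NF + SNR_min
= −174 + 65.01 + 9.38 + 16.2
= −83.41 dBm → −83.4 dBm

−83.4 dBm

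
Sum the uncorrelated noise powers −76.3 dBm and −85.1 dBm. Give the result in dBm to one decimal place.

−75.8 dBm

Convert to linear, add, convert back:
P₁ = 2.34×10⁻¹¹ W, P₂ = 3.09×10⁻¹² W
P_tot = 2.65×10⁻¹¹ W → 10 log₁₀(P_tot / 10⁻³) = −75.8 dBm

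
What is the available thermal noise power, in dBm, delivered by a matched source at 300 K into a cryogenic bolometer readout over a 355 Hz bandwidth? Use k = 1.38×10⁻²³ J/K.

−148.3 dBm

P_n = kTB = 1.38×10⁻²³ × 300 × 3.55×10² = 1.47×10⁻¹⁸ W
In dBm: 10 log₁₀(1.47×10⁻¹⁸ / 10⁻³) = −148.3 dBm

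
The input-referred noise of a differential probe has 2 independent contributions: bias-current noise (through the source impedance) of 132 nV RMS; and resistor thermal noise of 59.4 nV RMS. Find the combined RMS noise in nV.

Uncorrelated sources add in power (mean-square): V_tot = √(ΣV_i²)
V_tot = √[(1.32×10⁻⁷)² + (5.94×10⁻⁸)²] = 1.45×10⁻⁷ V = 145 nV

145 nV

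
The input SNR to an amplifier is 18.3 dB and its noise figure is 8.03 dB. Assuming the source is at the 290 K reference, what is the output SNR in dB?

By definition F = SNR_in/SNR_out, so in dB: SNR_out = SNR_in − NF
SNR_out = 18.3 − 8.03 = 10.27 dB

10.27 dB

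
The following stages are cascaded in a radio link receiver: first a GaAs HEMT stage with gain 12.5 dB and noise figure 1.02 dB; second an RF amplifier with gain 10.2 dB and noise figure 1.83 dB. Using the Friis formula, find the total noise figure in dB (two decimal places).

1.12 dB

Convert to linear (a loss of L dB is a gain of −L dB): F_i = 10^(NF_i/10), G_i = 10^(G_i,dB/10)
  Stage 1: F_1 = 10^(1.02/10) = 1.265, G_1 = 10^(12.5/10) = 17.78
  Stage 2: F_2 = 10^(1.83/10) = 1.524, G_2 = 10^(10.2/10) = 10.47
Friis cascade:
  F = 1.265 + (1.524 − 1)/17.78 = 1.294
NF = 10 log₁₀(1.294) = 1.12 dB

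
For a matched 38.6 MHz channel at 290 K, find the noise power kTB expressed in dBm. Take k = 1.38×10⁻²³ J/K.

P_n = kTB = 1.38×10⁻²³ × 290 × 3.86×10⁷ = 1.54×10⁻¹³ W
In dBm: 10 log₁₀(1.54×10⁻¹³ / 10⁻³) = −98.1 dBm

−98.1 dBm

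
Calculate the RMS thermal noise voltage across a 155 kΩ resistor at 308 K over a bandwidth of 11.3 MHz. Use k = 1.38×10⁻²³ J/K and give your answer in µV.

V_n = √(4kTRB)
4kTRB = 4 × 1.38×10⁻²³ × 308 × 1.55×10⁵ × 1.13×10⁷ = 2.98×10⁻⁸ V²
V_n = √(2.98×10⁻⁸) = 1.73×10⁻⁴ V = 173 µV

173 µV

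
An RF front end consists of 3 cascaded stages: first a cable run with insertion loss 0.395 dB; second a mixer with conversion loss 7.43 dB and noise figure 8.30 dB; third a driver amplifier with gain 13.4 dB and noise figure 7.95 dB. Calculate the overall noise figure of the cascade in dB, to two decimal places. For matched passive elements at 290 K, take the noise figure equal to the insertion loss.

15.93 dB

Convert to linear (a loss of L dB is a gain of −L dB): F_i = 10^(NF_i/10), G_i = 10^(G_i,dB/10)
  Stage 1: F_1 = 10^(0.395/10) = 1.095, G_1 = 10^(−0.395/10) = 0.9131
  Stage 2: F_2 = 10^(8.30/10) = 6.761, G_2 = 10^(−7.43/10) = 0.1807
  Stage 3: F_3 = 10^(7.95/10) = 6.237, G_3 = 10^(13.4/10) = 21.88
Friis cascade:
  F = 1.095 + (6.761 − 1)/0.9131 + (6.237 − 1)/0.1650 = 39.14
NF = 10 log₁₀(39.14) = 15.93 dB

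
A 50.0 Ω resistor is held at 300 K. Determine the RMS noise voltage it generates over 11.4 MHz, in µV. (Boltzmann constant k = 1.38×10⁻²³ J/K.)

V_n = √(4kTRB)
4kTRB = 4 × 1.38×10⁻²³ × 300 × 5.00×10¹ × 1.14×10⁷ = 9.44×10⁻¹² V²
V_n = √(9.44×10⁻¹²) = 3.07×10⁻⁶ V = 3.07 µV

3.07 µV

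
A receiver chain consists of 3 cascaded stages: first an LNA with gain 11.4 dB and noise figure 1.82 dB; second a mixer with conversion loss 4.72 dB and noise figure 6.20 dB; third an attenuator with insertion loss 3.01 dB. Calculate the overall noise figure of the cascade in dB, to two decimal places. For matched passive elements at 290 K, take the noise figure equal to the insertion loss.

2.93 dB

Convert to linear (a loss of L dB is a gain of −L dB): F_i = 10^(NF_i/10), G_i = 10^(G_i,dB/10)
  Stage 1: F_1 = 10^(1.82/10) = 1.521, G_1 = 10^(11.4/10) = 13.80
  Stage 2: F_2 = 10^(6.20/10) = 4.169, G_2 = 10^(−4.72/10) = 0.3373
  Stage 3: F_3 = 10^(3.01/10) = 2.000, G_3 = 10^(−3.01/10) = 0.5000
Friis cascade:
  F = 1.521 + (4.169 − 1)/13.80 + (2.000 − 1)/4.656 = 1.965
NF = 10 log₁₀(1.965) = 2.93 dB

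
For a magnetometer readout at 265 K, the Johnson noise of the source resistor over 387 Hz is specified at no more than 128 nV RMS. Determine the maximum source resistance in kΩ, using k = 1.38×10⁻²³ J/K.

2.89 kΩ

Johnson–Nyquist: V_n = √(4kTRB) ⇒ R = V_n² / (4kTB)
4kTB = 4 × 1.38×10⁻²³ × 265 × 3.87×10² = 5.66×10⁻¹⁸
R = (1.28×10⁻⁷)² / 5.66×10⁻¹⁸ = 2.89×10³ Ω = 2.89 kΩ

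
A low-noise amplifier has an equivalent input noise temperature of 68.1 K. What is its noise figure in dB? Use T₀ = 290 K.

F = 1 + T_e/T₀ = 1 + 68.1/290 = 1.23483
NF = 10 log₁₀(1.23483) = 0.916 dB

0.916 dB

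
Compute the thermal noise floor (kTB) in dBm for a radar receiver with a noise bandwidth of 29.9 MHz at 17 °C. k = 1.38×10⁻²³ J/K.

T = 17 °C + 273.15 = 290.15 K
P_n = kTB = 1.38×10⁻²³ × 290.15 × 2.99×10⁷ = 1.20×10⁻¹³ W
In dBm: 10 log₁₀(1.20×10⁻¹³ / 10⁻³) = −99.2 dBm

−99.2 dBm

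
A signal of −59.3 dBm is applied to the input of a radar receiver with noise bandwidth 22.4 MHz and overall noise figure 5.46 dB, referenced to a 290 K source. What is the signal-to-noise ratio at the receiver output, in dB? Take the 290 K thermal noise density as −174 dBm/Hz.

35.7 dB

Noise floor: N = −174 + 10 log₁₀(B) + NF
10 log₁₀(2.24×10⁷) = 73.5 dB
N = −174 + 73.5 + 5.46 = −95.04 dBm
SNR = P_sig − N = −59.3 − (−95.04) = 35.74 dB → 35.7 dB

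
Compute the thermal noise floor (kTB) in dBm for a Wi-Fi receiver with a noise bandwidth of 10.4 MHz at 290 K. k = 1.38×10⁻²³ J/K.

P_n = kTB = 1.38×10⁻²³ × 290 × 1.04×10⁷ = 4.16×10⁻¹⁴ W
In dBm: 10 log₁₀(4.16×10⁻¹⁴ / 10⁻³) = −103.8 dBm

−103.8 dBm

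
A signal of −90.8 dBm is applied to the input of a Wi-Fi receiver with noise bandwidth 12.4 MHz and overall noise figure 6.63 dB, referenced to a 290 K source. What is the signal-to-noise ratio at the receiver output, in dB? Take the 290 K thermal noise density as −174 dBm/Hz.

Noise floor: N = −174 + 10 log₁₀(B) + NF
10 log₁₀(1.24×10⁷) = 70.93 dB
N = −174 + 70.93 + 6.63 = −96.44 dBm
SNR = P_sig − N = −90.8 − (−96.44) = 5.64 dB → 5.6 dB

5.6 dB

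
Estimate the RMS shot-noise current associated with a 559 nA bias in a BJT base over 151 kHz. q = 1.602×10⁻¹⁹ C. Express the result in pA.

164 pA

I_n = √(2qI·B)
2qI·B = 2 × 1.602×10⁻¹⁹ × 5.59×10⁻⁷ × 1.51×10⁵ = 2.70×10⁻²⁰ A²
I_n = √(2.70×10⁻²⁰) = 1.64×10⁻¹⁰ A = 164 pA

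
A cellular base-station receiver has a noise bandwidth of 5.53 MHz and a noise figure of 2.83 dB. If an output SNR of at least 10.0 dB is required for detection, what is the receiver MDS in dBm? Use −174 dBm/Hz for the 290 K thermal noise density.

−93.7 dBm

Sensitivity = −174 + 10 log₁₀(B) + NF + SNR_min
= −174 + 67.43 + 2.83 + 10.0
= −93.74 dBm → −93.7 dBm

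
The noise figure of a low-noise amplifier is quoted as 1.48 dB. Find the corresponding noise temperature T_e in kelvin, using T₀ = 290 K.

118 K

F = 10^(1.48/10) = 1.40605
T_e = (F − 1)·T₀ = (1.40605 − 1) × 290 = 118 K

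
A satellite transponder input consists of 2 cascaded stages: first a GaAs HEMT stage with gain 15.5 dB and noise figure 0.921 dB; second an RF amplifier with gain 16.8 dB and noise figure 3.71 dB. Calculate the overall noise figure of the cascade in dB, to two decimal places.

Convert to linear (a loss of L dB is a gain of −L dB): F_i = 10^(NF_i/10), G_i = 10^(G_i,dB/10)
  Stage 1: F_1 = 10^(0.921/10) = 1.236, G_1 = 10^(15.5/10) = 35.48
  Stage 2: F_2 = 10^(3.71/10) = 2.350, G_2 = 10^(16.8/10) = 47.86
Friis cascade:
  F = 1.236 + (2.350 − 1)/35.48 = 1.274
NF = 10 log₁₀(1.274) = 1.05 dB

1.05 dB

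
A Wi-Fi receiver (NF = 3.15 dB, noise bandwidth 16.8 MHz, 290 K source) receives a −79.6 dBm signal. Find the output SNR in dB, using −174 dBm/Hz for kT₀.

19.0 dB

Noise floor: N = −174 + 10 log₁₀(B) + NF
10 log₁₀(1.68×10⁷) = 72.25 dB
N = −174 + 72.25 + 3.15 = −98.60 dBm
SNR = P_sig − N = −79.6 − (−98.60) = 19.00 dB → 19.0 dB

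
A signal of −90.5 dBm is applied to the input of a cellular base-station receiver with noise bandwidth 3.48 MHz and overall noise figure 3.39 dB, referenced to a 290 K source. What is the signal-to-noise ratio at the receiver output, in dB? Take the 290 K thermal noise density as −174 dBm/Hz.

14.7 dB

Noise floor: N = −174 + 10 log₁₀(B) + NF
10 log₁₀(3.48×10⁶) = 65.42 dB
N = −174 + 65.42 + 3.39 = −105.19 dBm
SNR = P_sig − N = −90.5 − (−105.19) = 14.69 dB → 14.7 dB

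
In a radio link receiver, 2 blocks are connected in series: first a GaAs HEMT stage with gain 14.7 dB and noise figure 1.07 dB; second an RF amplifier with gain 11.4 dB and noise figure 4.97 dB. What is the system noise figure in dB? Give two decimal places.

Convert to linear (a loss of L dB is a gain of −L dB): F_i = 10^(NF_i/10), G_i = 10^(G_i,dB/10)
  Stage 1: F_1 = 10^(1.07/10) = 1.279, G_1 = 10^(14.7/10) = 29.51
  Stage 2: F_2 = 10^(4.97/10) = 3.141, G_2 = 10^(11.4/10) = 13.80
Friis cascade:
  F = 1.279 + (3.141 − 1)/29.51 = 1.352
NF = 10 log₁₀(1.352) = 1.31 dB

1.31 dB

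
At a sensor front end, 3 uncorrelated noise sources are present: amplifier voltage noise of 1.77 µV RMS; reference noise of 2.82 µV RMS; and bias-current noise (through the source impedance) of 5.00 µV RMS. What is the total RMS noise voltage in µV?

Uncorrelated sources add in power (mean-square): V_tot = √(ΣV_i²)
V_tot = √[(1.77×10⁻⁶)² + (2.82×10⁻⁶)² + (5.00×10⁻⁶)²] = 6.01×10⁻⁶ V = 6.01 µV

6.01 µV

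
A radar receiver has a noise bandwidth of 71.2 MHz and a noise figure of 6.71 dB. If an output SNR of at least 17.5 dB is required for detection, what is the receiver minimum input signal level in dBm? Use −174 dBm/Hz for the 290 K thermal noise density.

Sensitivity = −174 + 10 log₁₀(B) + NF + SNR_min
= −174 + 78.52 + 6.71 + 17.5
= −71.27 dBm → −71.3 dBm

−71.3 dBm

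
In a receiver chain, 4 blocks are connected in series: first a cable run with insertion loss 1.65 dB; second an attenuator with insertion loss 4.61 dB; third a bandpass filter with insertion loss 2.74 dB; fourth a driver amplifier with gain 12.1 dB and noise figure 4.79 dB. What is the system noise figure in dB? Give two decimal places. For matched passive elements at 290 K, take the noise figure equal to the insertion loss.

13.79 dB

Convert to linear (a loss of L dB is a gain of −L dB): F_i = 10^(NF_i/10), G_i = 10^(G_i,dB/10)
  Stage 1: F_1 = 10^(1.65/10) = 1.462, G_1 = 10^(−1.65/10) = 0.6839
  Stage 2: F_2 = 10^(4.61/10) = 2.891, G_2 = 10^(−4.61/10) = 0.3459
  Stage 3: F_3 = 10^(2.74/10) = 1.879, G_3 = 10^(−2.74/10) = 0.5321
  Stage 4: F_4 = 10^(4.79/10) = 3.013, G_4 = 10^(12.1/10) = 16.22
Friis cascade:
  F = 1.462 + (2.891 − 1)/0.6839 + (1.879 − 1)/0.2366 + (3.013 − 1)/0.1259 = 23.93
NF = 10 log₁₀(23.93) = 13.79 dB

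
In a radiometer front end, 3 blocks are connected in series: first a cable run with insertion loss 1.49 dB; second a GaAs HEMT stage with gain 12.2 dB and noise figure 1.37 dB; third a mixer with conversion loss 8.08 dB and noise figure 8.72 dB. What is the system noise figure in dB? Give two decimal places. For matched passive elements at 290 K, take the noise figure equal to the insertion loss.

Convert to linear (a loss of L dB is a gain of −L dB): F_i = 10^(NF_i/10), G_i = 10^(G_i,dB/10)
  Stage 1: F_1 = 10^(1.49/10) = 1.409, G_1 = 10^(−1.49/10) = 0.7096
  Stage 2: F_2 = 10^(1.37/10) = 1.371, G_2 = 10^(12.2/10) = 16.60
  Stage 3: F_3 = 10^(8.72/10) = 7.447, G_3 = 10^(−8.08/10) = 0.1556
Friis cascade:
  F = 1.409 + (1.371 − 1)/0.7096 + (7.447 − 1)/11.78 = 2.479
NF = 10 log₁₀(2.479) = 3.94 dB

3.94 dB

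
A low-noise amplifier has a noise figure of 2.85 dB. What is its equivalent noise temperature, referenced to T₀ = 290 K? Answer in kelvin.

F = 10^(2.85/10) = 1.92752
T_e = (F − 1)·T₀ = (1.92752 − 1) × 290 = 269 K

269 K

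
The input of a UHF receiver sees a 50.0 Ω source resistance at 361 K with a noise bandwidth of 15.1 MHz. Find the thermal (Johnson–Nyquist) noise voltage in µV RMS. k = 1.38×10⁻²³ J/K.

V_n = √(4kTRB)
4kTRB = 4 × 1.38×10⁻²³ × 361 × 5.00×10¹ × 1.51×10⁷ = 1.50×10⁻¹¹ V²
V_n = √(1.50×10⁻¹¹) = 3.88×10⁻⁶ V = 3.88 µV

3.88 µV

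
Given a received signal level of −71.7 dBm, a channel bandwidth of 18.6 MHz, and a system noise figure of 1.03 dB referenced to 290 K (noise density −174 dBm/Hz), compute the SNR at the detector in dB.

28.6 dB

Noise floor: N = −174 + 10 log₁₀(B) + NF
10 log₁₀(1.86×10⁷) = 72.7 dB
N = −174 + 72.7 + 1.03 = −100.27 dBm
SNR = P_sig − N = −71.7 − (−100.27) = 28.57 dB → 28.6 dB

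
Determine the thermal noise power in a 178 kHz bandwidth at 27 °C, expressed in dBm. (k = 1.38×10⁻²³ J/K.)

−121.3 dBm

T = 27 °C + 273.15 = 300.15 K
P_n = kTB = 1.38×10⁻²³ × 300.15 × 1.78×10⁵ = 7.37×10⁻¹⁶ W
In dBm: 10 log₁₀(7.37×10⁻¹⁶ / 10⁻³) = −121.3 dBm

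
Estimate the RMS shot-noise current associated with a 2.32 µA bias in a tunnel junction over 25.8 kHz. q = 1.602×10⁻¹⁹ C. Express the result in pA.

138 pA

I_n = √(2qI·B)
2qI·B = 2 × 1.602×10⁻¹⁹ × 2.32×10⁻⁶ × 2.58×10⁴ = 1.92×10⁻²⁰ A²
I_n = √(1.92×10⁻²⁰) = 1.38×10⁻¹⁰ A = 138 pA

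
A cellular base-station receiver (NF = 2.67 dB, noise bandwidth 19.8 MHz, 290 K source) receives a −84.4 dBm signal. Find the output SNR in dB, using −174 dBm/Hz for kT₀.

Noise floor: N = −174 + 10 log₁₀(B) + NF
10 log₁₀(1.98×10⁷) = 72.97 dB
N = −174 + 72.97 + 2.67 = −98.36 dBm
SNR = P_sig − N = −84.4 − (−98.36) = 13.96 dB → 14.0 dB

14.0 dB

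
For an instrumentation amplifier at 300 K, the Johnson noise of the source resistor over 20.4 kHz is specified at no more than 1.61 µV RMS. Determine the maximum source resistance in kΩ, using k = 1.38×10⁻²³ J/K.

7.67 kΩ

Johnson–Nyquist: V_n = √(4kTRB) ⇒ R = V_n² / (4kTB)
4kTB = 4 × 1.38×10⁻²³ × 300 × 2.04×10⁴ = 3.38×10⁻¹⁶
R = (1.61×10⁻⁶)² / 3.38×10⁻¹⁶ = 7.67×10³ Ω = 7.67 kΩ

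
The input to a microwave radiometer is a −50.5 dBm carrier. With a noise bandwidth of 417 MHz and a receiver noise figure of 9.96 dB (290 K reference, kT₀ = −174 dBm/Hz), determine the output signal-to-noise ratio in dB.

Noise floor: N = −174 + 10 log₁₀(B) + NF
10 log₁₀(4.17×10⁸) = 86.2 dB
N = −174 + 86.2 + 9.96 = −77.84 dBm
SNR = P_sig − N = −50.5 − (−77.84) = 27.34 dB → 27.3 dB

27.3 dB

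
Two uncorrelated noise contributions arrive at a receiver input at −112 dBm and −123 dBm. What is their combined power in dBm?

Convert to linear, add, convert back:
P₁ = 6.31×10⁻¹⁵ W, P₂ = 5.01×10⁻¹⁶ W
P_tot = 6.81×10⁻¹⁵ W → 10 log₁₀(P_tot / 10⁻³) = −111.7 dBm

−111.7 dBm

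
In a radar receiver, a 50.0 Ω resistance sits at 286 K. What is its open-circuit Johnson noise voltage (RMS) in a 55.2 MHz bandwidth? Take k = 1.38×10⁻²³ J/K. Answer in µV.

V_n = √(4kTRB)
4kTRB = 4 × 1.38×10⁻²³ × 286 × 5.00×10¹ × 5.52×10⁷ = 4.36×10⁻¹¹ V²
V_n = √(4.36×10⁻¹¹) = 6.60×10⁻⁶ V = 6.60 µV

6.60 µV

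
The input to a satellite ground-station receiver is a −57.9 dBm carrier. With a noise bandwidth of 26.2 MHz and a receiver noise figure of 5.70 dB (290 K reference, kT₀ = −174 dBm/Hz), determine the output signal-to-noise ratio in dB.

Noise floor: N = −174 + 10 log₁₀(B) + NF
10 log₁₀(2.62×10⁷) = 74.18 dB
N = −174 + 74.18 + 5.70 = −94.12 dBm
SNR = P_sig − N = −57.9 − (−94.12) = 36.22 dB → 36.2 dB

36.2 dB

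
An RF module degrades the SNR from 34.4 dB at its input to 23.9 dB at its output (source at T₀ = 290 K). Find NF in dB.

10.5 dB

NF (dB) = SNR_in(dB) − SNR_out(dB) when the source is at T₀
NF = 34.4 − 23.9 = 10.5 dB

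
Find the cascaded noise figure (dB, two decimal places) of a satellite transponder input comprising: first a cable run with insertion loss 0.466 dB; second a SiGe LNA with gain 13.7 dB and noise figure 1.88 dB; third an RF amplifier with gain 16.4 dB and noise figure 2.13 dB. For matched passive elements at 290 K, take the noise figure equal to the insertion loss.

Convert to linear (a loss of L dB is a gain of −L dB): F_i = 10^(NF_i/10), G_i = 10^(G_i,dB/10)
  Stage 1: F_1 = 10^(0.466/10) = 1.113, G_1 = 10^(−0.466/10) = 0.8983
  Stage 2: F_2 = 10^(1.88/10) = 1.542, G_2 = 10^(13.7/10) = 23.44
  Stage 3: F_3 = 10^(2.13/10) = 1.633, G_3 = 10^(16.4/10) = 43.65
Friis cascade:
  F = 1.113 + (1.542 − 1)/0.8983 + (1.633 − 1)/21.06 = 1.746
NF = 10 log₁₀(1.746) = 2.42 dB

2.42 dB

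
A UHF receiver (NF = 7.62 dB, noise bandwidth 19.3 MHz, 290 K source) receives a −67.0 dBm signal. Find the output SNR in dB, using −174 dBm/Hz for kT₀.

26.5 dB

Noise floor: N = −174 + 10 log₁₀(B) + NF
10 log₁₀(1.93×10⁷) = 72.86 dB
N = −174 + 72.86 + 7.62 = −93.52 dBm
SNR = P_sig − N = −67.0 − (−93.52) = 26.52 dB → 26.5 dB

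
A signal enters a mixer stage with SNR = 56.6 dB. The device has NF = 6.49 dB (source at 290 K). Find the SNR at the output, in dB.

50.11 dB

By definition F = SNR_in/SNR_out, so in dB: SNR_out = SNR_in − NF
SNR_out = 56.6 − 6.49 = 50.11 dB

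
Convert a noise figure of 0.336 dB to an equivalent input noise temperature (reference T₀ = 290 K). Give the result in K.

F = 10^(0.336/10) = 1.08044
T_e = (F − 1)·T₀ = (1.08044 − 1) × 290 = 23.3 K

23.3 K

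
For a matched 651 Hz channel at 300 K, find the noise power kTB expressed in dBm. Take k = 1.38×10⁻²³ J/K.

P_n = kTB = 1.38×10⁻²³ × 300 × 6.51×10² = 2.70×10⁻¹⁸ W
In dBm: 10 log₁₀(2.70×10⁻¹⁸ / 10⁻³) = −145.7 dBm

−145.7 dBm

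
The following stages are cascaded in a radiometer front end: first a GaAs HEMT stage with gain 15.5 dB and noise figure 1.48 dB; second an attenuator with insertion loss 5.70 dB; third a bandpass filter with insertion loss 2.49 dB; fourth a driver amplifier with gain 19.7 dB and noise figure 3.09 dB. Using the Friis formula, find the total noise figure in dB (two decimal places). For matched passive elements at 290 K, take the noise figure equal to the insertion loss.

Convert to linear (a loss of L dB is a gain of −L dB): F_i = 10^(NF_i/10), G_i = 10^(G_i,dB/10)
  Stage 1: F_1 = 10^(1.48/10) = 1.406, G_1 = 10^(15.5/10) = 35.48
  Stage 2: F_2 = 10^(5.70/10) = 3.715, G_2 = 10^(−5.70/10) = 0.2692
  Stage 3: F_3 = 10^(2.49/10) = 1.774, G_3 = 10^(−2.49/10) = 0.5636
  Stage 4: F_4 = 10^(3.09/10) = 2.037, G_4 = 10^(19.7/10) = 93.33
Friis cascade:
  F = 1.406 + (3.715 − 1)/35.48 + (1.774 − 1)/9.550 + (2.037 − 1)/5.383 = 1.756
NF = 10 log₁₀(1.756) = 2.45 dB

2.45 dB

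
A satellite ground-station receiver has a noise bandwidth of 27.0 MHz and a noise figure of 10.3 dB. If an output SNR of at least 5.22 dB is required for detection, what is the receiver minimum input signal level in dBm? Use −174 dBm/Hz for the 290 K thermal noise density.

−84.2 dBm

Sensitivity = −174 + 10 log₁₀(B) + NF + SNR_min
= −174 + 74.31 + 10.3 + 5.22
= −84.17 dBm → −84.2 dBm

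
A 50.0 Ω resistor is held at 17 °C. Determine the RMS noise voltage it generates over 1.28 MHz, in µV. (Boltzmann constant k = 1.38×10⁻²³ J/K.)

1.01 µV

T = 17 °C + 273.15 = 290.15 K
V_n = √(4kTRB)
4kTRB = 4 × 1.38×10⁻²³ × 290.15 × 5.00×10¹ × 1.28×10⁶ = 1.03×10⁻¹² V²
V_n = √(1.03×10⁻¹²) = 1.01×10⁻⁶ V = 1.01 µV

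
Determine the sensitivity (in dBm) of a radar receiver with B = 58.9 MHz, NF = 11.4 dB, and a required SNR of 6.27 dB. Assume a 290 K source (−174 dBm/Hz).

−78.6 dBm

Sensitivity = −174 + 10 log₁₀(B) + NF + SNR_min
= −174 + 77.7 + 11.4 + 6.27
= −78.63 dBm → −78.6 dBm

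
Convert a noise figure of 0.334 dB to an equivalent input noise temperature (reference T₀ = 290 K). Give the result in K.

F = 10^(0.334/10) = 1.07994
T_e = (F − 1)·T₀ = (1.07994 − 1) × 290 = 23.2 K

23.2 K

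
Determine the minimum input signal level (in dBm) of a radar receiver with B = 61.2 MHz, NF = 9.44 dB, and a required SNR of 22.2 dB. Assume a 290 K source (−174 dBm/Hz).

−64.5 dBm

Sensitivity = −174 + 10 log₁₀(B) + NF + SNR_min
= −174 + 77.87 + 9.44 + 22.2
= −64.49 dBm → −64.5 dBm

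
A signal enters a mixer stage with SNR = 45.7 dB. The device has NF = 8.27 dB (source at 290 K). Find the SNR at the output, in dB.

By definition F = SNR_in/SNR_out, so in dB: SNR_out = SNR_in − NF
SNR_out = 45.7 − 8.27 = 37.43 dB

37.43 dB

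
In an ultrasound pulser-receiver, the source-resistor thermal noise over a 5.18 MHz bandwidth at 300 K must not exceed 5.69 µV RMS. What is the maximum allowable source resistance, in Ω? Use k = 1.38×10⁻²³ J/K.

Johnson–Nyquist: V_n = √(4kTRB) ⇒ R = V_n² / (4kTB)
4kTB = 4 × 1.38×10⁻²³ × 300 × 5.18×10⁶ = 8.58×10⁻¹⁴
R = (5.69×10⁻⁶)² / 8.58×10⁻¹⁴ = 3.77×10² Ω = 377 Ω

377 Ω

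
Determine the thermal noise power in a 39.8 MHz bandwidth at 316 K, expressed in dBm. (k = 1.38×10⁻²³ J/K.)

P_n = kTB = 1.38×10⁻²³ × 316 × 3.98×10⁷ = 1.74×10⁻¹³ W
In dBm: 10 log₁₀(1.74×10⁻¹³ / 10⁻³) = −97.6 dBm

−97.6 dBm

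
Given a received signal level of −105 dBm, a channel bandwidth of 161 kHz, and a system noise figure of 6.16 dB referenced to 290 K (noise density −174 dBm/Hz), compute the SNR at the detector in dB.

10.8 dB

Noise floor: N = −174 + 10 log₁₀(B) + NF
10 log₁₀(1.61×10⁵) = 52.07 dB
N = −174 + 52.07 + 6.16 = −115.77 dBm
SNR = P_sig − N = −105 − (−115.77) = 10.77 dB → 10.8 dB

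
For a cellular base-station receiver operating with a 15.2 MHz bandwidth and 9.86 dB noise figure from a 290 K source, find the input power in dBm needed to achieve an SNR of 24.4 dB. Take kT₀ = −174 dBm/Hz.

−67.9 dBm

Sensitivity = −174 + 10 log₁₀(B) + NF + SNR_min
= −174 + 71.82 + 9.86 + 24.4
= −67.92 dBm → −67.9 dBm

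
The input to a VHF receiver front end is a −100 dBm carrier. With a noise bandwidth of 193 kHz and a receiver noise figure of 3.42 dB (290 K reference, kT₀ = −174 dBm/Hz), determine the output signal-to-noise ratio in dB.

Noise floor: N = −174 + 10 log₁₀(B) + NF
10 log₁₀(1.93×10⁵) = 52.86 dB
N = −174 + 52.86 + 3.42 = −117.72 dBm
SNR = P_sig − N = −100 − (−117.72) = 17.72 dB → 17.7 dB

17.7 dB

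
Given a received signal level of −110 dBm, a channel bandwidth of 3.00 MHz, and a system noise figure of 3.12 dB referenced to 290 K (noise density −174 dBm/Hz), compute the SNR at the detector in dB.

Noise floor: N = −174 + 10 log₁₀(B) + NF
10 log₁₀(3.00×10⁶) = 64.77 dB
N = −174 + 64.77 + 3.12 = −106.11 dBm
SNR = P_sig − N = −110 − (−106.11) = −3.89 dB → −3.9 dB

−3.9 dB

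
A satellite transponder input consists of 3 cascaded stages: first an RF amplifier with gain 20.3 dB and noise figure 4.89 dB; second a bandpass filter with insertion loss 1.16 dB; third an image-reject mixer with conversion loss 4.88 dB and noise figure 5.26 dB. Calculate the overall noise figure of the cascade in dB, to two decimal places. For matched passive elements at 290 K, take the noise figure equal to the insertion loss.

Convert to linear (a loss of L dB is a gain of −L dB): F_i = 10^(NF_i/10), G_i = 10^(G_i,dB/10)
  Stage 1: F_1 = 10^(4.89/10) = 3.083, G_1 = 10^(20.3/10) = 107.2
  Stage 2: F_2 = 10^(1.16/10) = 1.306, G_2 = 10^(−1.16/10) = 0.7656
  Stage 3: F_3 = 10^(5.26/10) = 3.357, G_3 = 10^(−4.88/10) = 0.3251
Friis cascade:
  F = 3.083 + (1.306 − 1)/107.2 + (3.357 − 1)/82.04 = 3.115
NF = 10 log₁₀(3.115) = 4.93 dB

4.93 dB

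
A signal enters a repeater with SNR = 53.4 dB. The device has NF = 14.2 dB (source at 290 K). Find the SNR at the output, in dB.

39.2 dB

By definition F = SNR_in/SNR_out, so in dB: SNR_out = SNR_in − NF
SNR_out = 53.4 − 14.2 = 39.2 dB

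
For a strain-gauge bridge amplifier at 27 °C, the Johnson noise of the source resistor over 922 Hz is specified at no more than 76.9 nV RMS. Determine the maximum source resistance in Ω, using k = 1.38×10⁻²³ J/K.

T = 27 °C + 273.15 = 300.15 K
Johnson–Nyquist: V_n = √(4kTRB) ⇒ R = V_n² / (4kTB)
4kTB = 4 × 1.38×10⁻²³ × 300.15 × 9.22×10² = 1.53×10⁻¹⁷
R = (7.69×10⁻⁸)² / 1.53×10⁻¹⁷ = 3.87×10² Ω = 387 Ω

387 Ω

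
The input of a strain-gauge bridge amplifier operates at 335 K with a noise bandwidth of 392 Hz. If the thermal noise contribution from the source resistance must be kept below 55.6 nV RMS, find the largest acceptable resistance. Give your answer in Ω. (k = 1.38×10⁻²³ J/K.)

Johnson–Nyquist: V_n = √(4kTRB) ⇒ R = V_n² / (4kTB)
4kTB = 4 × 1.38×10⁻²³ × 335 × 3.92×10² = 7.25×10⁻¹⁸
R = (5.56×10⁻⁸)² / 7.25×10⁻¹⁸ = 4.26×10² Ω = 426 Ω

426 Ω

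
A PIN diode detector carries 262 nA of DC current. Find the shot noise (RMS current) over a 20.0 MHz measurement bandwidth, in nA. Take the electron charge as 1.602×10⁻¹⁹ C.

1.30 nA

I_n = √(2qI·B)
2qI·B = 2 × 1.602×10⁻¹⁹ × 2.62×10⁻⁷ × 2.00×10⁷ = 1.68×10⁻¹⁸ A²
I_n = √(1.68×10⁻¹⁸) = 1.30×10⁻⁹ A = 1.30 nA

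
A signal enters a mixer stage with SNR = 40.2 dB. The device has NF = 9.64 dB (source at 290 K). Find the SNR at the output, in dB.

By definition F = SNR_in/SNR_out, so in dB: SNR_out = SNR_in − NF
SNR_out = 40.2 − 9.64 = 30.56 dB

30.56 dB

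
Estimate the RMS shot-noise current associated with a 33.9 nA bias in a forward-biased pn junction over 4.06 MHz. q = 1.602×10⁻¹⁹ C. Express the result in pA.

I_n = √(2qI·B)
2qI·B = 2 × 1.602×10⁻¹⁹ × 3.39×10⁻⁸ × 4.06×10⁶ = 4.41×10⁻²⁰ A²
I_n = √(4.41×10⁻²⁰) = 2.10×10⁻¹⁰ A = 210 pA

210 pA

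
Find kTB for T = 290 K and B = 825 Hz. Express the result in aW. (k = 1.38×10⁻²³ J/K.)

3.30 aW

P_n = kTB = 1.38×10⁻²³ × 290 × 8.25×10² = 3.30×10⁻¹⁸ W = 3.30 aW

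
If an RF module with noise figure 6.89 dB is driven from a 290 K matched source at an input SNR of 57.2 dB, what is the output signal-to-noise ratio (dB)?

By definition F = SNR_in/SNR_out, so in dB: SNR_out = SNR_in − NF
SNR_out = 57.2 − 6.89 = 50.31 dB

50.31 dB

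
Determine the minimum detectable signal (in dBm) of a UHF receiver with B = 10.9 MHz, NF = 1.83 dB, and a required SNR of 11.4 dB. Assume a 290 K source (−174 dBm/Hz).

−90.4 dBm

Sensitivity = −174 + 10 log₁₀(B) + NF + SNR_min
= −174 + 70.37 + 1.83 + 11.4
= −90.40 dBm → −90.4 dBm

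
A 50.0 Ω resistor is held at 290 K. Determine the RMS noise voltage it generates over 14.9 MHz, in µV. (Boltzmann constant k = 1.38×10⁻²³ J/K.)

V_n = √(4kTRB)
4kTRB = 4 × 1.38×10⁻²³ × 290 × 5.00×10¹ × 1.49×10⁷ = 1.19×10⁻¹¹ V²
V_n = √(1.19×10⁻¹¹) = 3.45×10⁻⁶ V = 3.45 µV

3.45 µV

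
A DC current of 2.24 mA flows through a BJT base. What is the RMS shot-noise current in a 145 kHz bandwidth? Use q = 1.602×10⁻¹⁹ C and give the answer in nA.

10.2 nA

I_n = √(2qI·B)
2qI·B = 2 × 1.602×10⁻¹⁹ × 2.24×10⁻³ × 1.45×10⁵ = 1.04×10⁻¹⁶ A²
I_n = √(1.04×10⁻¹⁶) = 1.02×10⁻⁸ A = 10.2 nA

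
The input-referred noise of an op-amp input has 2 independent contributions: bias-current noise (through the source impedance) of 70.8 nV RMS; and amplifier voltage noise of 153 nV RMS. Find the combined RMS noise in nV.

169 nV

Uncorrelated sources add in power (mean-square): V_tot = √(ΣV_i²)
V_tot = √[(7.08×10⁻⁸)² + (1.53×10⁻⁷)²] = 1.69×10⁻⁷ V = 169 nV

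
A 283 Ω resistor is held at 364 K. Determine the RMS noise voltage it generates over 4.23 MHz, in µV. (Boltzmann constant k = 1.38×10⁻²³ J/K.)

4.90 µV

V_n = √(4kTRB)
4kTRB = 4 × 1.38×10⁻²³ × 364 × 2.83×10² × 4.23×10⁶ = 2.41×10⁻¹¹ V²
V_n = √(2.41×10⁻¹¹) = 4.90×10⁻⁶ V = 4.90 µV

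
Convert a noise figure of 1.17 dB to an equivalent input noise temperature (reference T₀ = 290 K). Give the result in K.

89.7 K

F = 10^(1.17/10) = 1.30918
T_e = (F − 1)·T₀ = (1.30918 − 1) × 290 = 89.7 K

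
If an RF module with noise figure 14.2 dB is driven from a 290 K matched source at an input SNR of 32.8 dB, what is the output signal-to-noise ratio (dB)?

18.6 dB

By definition F = SNR_in/SNR_out, so in dB: SNR_out = SNR_in − NF
SNR_out = 32.8 − 14.2 = 18.6 dB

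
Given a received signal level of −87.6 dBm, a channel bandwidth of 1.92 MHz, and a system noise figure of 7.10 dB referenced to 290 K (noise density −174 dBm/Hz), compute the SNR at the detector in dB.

16.5 dB

Noise floor: N = −174 + 10 log₁₀(B) + NF
10 log₁₀(1.92×10⁶) = 62.83 dB
N = −174 + 62.83 + 7.10 = −104.07 dBm
SNR = P_sig − N = −87.6 − (−104.07) = 16.47 dB → 16.5 dB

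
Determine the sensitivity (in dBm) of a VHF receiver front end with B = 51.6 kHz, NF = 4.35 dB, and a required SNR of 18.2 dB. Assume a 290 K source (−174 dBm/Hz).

Sensitivity = −174 + 10 log₁₀(B) + NF + SNR_min
= −174 + 47.13 + 4.35 + 18.2
= −104.32 dBm → −104.3 dBm

−104.3 dBm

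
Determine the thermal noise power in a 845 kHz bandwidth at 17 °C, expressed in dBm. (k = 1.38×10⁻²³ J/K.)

−114.7 dBm

T = 17 °C + 273.15 = 290.15 K
P_n = kTB = 1.38×10⁻²³ × 290.15 × 8.45×10⁵ = 3.38×10⁻¹⁵ W
In dBm: 10 log₁₀(3.38×10⁻¹⁵ / 10⁻³) = −114.7 dBm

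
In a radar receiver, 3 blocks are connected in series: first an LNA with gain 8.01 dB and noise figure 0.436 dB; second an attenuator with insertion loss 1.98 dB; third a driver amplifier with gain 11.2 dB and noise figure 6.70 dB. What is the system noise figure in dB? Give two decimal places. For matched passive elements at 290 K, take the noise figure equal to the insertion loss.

Convert to linear (a loss of L dB is a gain of −L dB): F_i = 10^(NF_i/10), G_i = 10^(G_i,dB/10)
  Stage 1: F_1 = 10^(0.436/10) = 1.106, G_1 = 10^(8.01/10) = 6.324
  Stage 2: F_2 = 10^(1.98/10) = 1.578, G_2 = 10^(−1.98/10) = 0.6339
  Stage 3: F_3 = 10^(6.70/10) = 4.677, G_3 = 10^(11.2/10) = 13.18
Friis cascade:
  F = 1.106 + (1.578 − 1)/6.324 + (4.677 − 1)/4.009 = 2.114
NF = 10 log₁₀(2.114) = 3.25 dB

3.25 dB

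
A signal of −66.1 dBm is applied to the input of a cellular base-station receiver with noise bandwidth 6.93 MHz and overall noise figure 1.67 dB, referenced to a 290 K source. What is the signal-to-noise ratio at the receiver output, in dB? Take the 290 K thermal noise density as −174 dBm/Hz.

Noise floor: N = −174 + 10 log₁₀(B) + NF
10 log₁₀(6.93×10⁶) = 68.41 dB
N = −174 + 68.41 + 1.67 = −103.92 dBm
SNR = P_sig − N = −66.1 − (−103.92) = 37.82 dB → 37.8 dB

37.8 dB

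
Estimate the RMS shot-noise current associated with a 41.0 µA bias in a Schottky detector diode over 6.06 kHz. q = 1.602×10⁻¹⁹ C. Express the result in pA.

282 pA

I_n = √(2qI·B)
2qI·B = 2 × 1.602×10⁻¹⁹ × 4.10×10⁻⁵ × 6.06×10³ = 7.96×10⁻²⁰ A²
I_n = √(7.96×10⁻²⁰) = 2.82×10⁻¹⁰ A = 282 pA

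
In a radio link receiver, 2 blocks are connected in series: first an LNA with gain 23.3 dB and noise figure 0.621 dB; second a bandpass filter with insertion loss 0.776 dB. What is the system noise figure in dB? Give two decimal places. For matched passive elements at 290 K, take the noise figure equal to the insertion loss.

0.62 dB

Convert to linear (a loss of L dB is a gain of −L dB): F_i = 10^(NF_i/10), G_i = 10^(G_i,dB/10)
  Stage 1: F_1 = 10^(0.621/10) = 1.154, G_1 = 10^(23.3/10) = 213.8
  Stage 2: F_2 = 10^(0.776/10) = 1.196, G_2 = 10^(−0.776/10) = 0.8364
Friis cascade:
  F = 1.154 + (1.196 − 1)/213.8 = 1.155
NF = 10 log₁₀(1.155) = 0.62 dB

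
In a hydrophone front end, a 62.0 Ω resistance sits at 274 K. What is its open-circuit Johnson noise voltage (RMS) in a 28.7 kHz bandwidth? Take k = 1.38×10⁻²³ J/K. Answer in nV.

164 nV

V_n = √(4kTRB)
4kTRB = 4 × 1.38×10⁻²³ × 274 × 6.20×10¹ × 2.87×10⁴ = 2.69×10⁻¹⁴ V²
V_n = √(2.69×10⁻¹⁴) = 1.64×10⁻⁷ V = 164 nV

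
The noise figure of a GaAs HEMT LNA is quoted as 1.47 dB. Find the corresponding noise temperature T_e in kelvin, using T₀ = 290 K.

117 K

F = 10^(1.47/10) = 1.40281
T_e = (F − 1)·T₀ = (1.40281 − 1) × 290 = 117 K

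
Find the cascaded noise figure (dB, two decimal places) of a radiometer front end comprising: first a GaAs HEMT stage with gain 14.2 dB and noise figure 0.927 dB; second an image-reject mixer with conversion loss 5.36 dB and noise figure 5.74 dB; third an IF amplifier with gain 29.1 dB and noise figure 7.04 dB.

Convert to linear (a loss of L dB is a gain of −L dB): F_i = 10^(NF_i/10), G_i = 10^(G_i,dB/10)
  Stage 1: F_1 = 10^(0.927/10) = 1.238, G_1 = 10^(14.2/10) = 26.30
  Stage 2: F_2 = 10^(5.74/10) = 3.750, G_2 = 10^(−5.36/10) = 0.2911
  Stage 3: F_3 = 10^(7.04/10) = 5.058, G_3 = 10^(29.1/10) = 812.8
Friis cascade:
  F = 1.238 + (3.750 − 1)/26.30 + (5.058 − 1)/7.656 = 1.873
NF = 10 log₁₀(1.873) = 2.72 dB

2.72 dB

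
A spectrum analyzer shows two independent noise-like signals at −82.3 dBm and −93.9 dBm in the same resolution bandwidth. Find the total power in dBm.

−82.0 dBm

Convert to linear, add, convert back:
P₁ = 5.89×10⁻¹² W, P₂ = 4.07×10⁻¹³ W
P_tot = 6.30×10⁻¹² W → 10 log₁₀(P_tot / 10⁻³) = −82.0 dBm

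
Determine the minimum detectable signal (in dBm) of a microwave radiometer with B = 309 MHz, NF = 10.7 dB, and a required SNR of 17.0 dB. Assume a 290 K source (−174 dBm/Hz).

Sensitivity = −174 + 10 log₁₀(B) + NF + SNR_min
= −174 + 84.9 + 10.7 + 17.0
= −61.4 dBm → −61.4 dBm

−61.4 dBm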